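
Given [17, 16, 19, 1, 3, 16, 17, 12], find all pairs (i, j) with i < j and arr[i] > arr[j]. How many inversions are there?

Finding inversions in [17, 16, 19, 1, 3, 16, 17, 12]:

(0, 1): arr[0]=17 > arr[1]=16
(0, 3): arr[0]=17 > arr[3]=1
(0, 4): arr[0]=17 > arr[4]=3
(0, 5): arr[0]=17 > arr[5]=16
(0, 7): arr[0]=17 > arr[7]=12
(1, 3): arr[1]=16 > arr[3]=1
(1, 4): arr[1]=16 > arr[4]=3
(1, 7): arr[1]=16 > arr[7]=12
(2, 3): arr[2]=19 > arr[3]=1
(2, 4): arr[2]=19 > arr[4]=3
(2, 5): arr[2]=19 > arr[5]=16
(2, 6): arr[2]=19 > arr[6]=17
(2, 7): arr[2]=19 > arr[7]=12
(5, 7): arr[5]=16 > arr[7]=12
(6, 7): arr[6]=17 > arr[7]=12

Total inversions: 15

The array has 15 inversion(s): (0,1), (0,3), (0,4), (0,5), (0,7), (1,3), (1,4), (1,7), (2,3), (2,4), (2,5), (2,6), (2,7), (5,7), (6,7). Each pair (i,j) satisfies i < j and arr[i] > arr[j].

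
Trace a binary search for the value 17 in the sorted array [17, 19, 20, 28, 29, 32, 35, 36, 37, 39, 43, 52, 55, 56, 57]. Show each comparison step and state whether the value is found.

Binary search for 17 in [17, 19, 20, 28, 29, 32, 35, 36, 37, 39, 43, 52, 55, 56, 57]:

lo=0, hi=14, mid=7, arr[mid]=36 -> 36 > 17, search left half
lo=0, hi=6, mid=3, arr[mid]=28 -> 28 > 17, search left half
lo=0, hi=2, mid=1, arr[mid]=19 -> 19 > 17, search left half
lo=0, hi=0, mid=0, arr[mid]=17 -> Found target at index 0!

Binary search finds 17 at index 0 after 4 comparisons. The search repeatedly halves the search space by comparing with the middle element.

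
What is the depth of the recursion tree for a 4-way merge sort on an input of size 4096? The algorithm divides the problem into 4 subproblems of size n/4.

For divide and conquer with division factor 4:

Problem sizes at each level:
Level 0: 4096
Level 1: 1024
Level 2: 256
Level 3: 64
Level 4: 16
Level 5: 4
Level 6: 1

The root is level 0 and the size-1 base case is level 6 (the tree spans levels 0 through 6, i.e. 7 levels counting the root), so the depth is the number of divisions: log_4(4096) = 6

The recursion tree depth is log_4(4096) = 6. At each level, the problem size is divided by 4, so it takes 6 divisions to reduce to a base case of size 1. The algorithm makes 4 recursive calls at each level.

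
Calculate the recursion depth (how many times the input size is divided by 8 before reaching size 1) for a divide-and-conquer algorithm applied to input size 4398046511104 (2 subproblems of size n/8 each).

For divide and conquer with division factor 8:

Problem sizes at each level:
Level 0: 4398046511104
Level 1: 549755813888
Level 2: 68719476736
Level 3: 8589934592
Level 4: 1073741824
Level 5: 134217728
Level 6: 16777216
Level 7: 2097152
Level 8: 262144
Level 9: 32768
Level 10: 4096
Level 11: 512
Level 12: 64
Level 13: 8
Level 14: 1

The root is level 0 and the size-1 base case is level 14 (the tree spans levels 0 through 14, i.e. 15 levels counting the root), so the depth is the number of divisions: log_8(4398046511104) = 14

The recursion tree depth is log_8(4398046511104) = 14. At each level, the problem size is divided by 8, so it takes 14 divisions to reduce to a base case of size 1. The algorithm makes 2 recursive calls at each level.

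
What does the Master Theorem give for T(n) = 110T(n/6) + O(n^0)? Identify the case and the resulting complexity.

Master Theorem for T(n) = 110T(n/6) + O(n^0):

a = 110, b = 6, c = 0
log_b(a) = log_6(110) = 2.6234

Case 1: c = 0 < log_6(110) = 2.6234
T(n) = O(n^(log_6 110))

For T(n) = 110T(n/6) + O(n^0): log_6(110) = 2.6234. This is Case 1 of the Master Theorem (c < log_b(a), work dominated by leaves), giving O(n^(log_6 110)).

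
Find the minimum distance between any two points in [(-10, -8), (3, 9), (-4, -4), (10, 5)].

Computing all pairwise distances among 4 points:

d((-10, -8), (3, 9)) = 21.4009
d((-10, -8), (-4, -4)) = 7.2111 <-- minimum
d((-10, -8), (10, 5)) = 23.8537
d((3, 9), (-4, -4)) = 14.7648
d((3, 9), (10, 5)) = 8.0623
d((-4, -4), (10, 5)) = 16.6433

Closest pair: (-10, -8) and (-4, -4) with distance 7.2111

The closest pair is (-10, -8) and (-4, -4) with Euclidean distance 7.2111. For 4 points, brute-force pairwise comparison is shown above. For large n, the divide-and-conquer algorithm (sort by x, recurse on halves, check the dividing strip) achieves O(n log n).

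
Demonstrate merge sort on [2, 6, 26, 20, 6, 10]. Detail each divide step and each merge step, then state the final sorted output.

Merge sort trace:

Split: [2, 6, 26, 20, 6, 10] -> [2, 6, 26] and [20, 6, 10]
  Split: [2, 6, 26] -> [2] and [6, 26]
    Split: [6, 26] -> [6] and [26]
    Merge: [6] + [26] -> [6, 26]
  Merge: [2] + [6, 26] -> [2, 6, 26]
  Split: [20, 6, 10] -> [20] and [6, 10]
    Split: [6, 10] -> [6] and [10]
    Merge: [6] + [10] -> [6, 10]
  Merge: [20] + [6, 10] -> [6, 10, 20]
Merge: [2, 6, 26] + [6, 10, 20] -> [2, 6, 6, 10, 20, 26]

Final sorted array: [2, 6, 6, 10, 20, 26]

The merge sort proceeds by recursively splitting the array and merging sorted halves.
After all merges, the sorted array is [2, 6, 6, 10, 20, 26].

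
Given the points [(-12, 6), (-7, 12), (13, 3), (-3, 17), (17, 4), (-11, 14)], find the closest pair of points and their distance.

Computing all pairwise distances among 6 points:

d((-12, 6), (-7, 12)) = 7.8102
d((-12, 6), (13, 3)) = 25.1794
d((-12, 6), (-3, 17)) = 14.2127
d((-12, 6), (17, 4)) = 29.0689
d((-12, 6), (-11, 14)) = 8.0623
d((-7, 12), (13, 3)) = 21.9317
d((-7, 12), (-3, 17)) = 6.4031
d((-7, 12), (17, 4)) = 25.2982
d((-7, 12), (-11, 14)) = 4.4721
d((13, 3), (-3, 17)) = 21.2603
d((13, 3), (17, 4)) = 4.1231 <-- minimum
d((13, 3), (-11, 14)) = 26.4008
d((-3, 17), (17, 4)) = 23.8537
d((-3, 17), (-11, 14)) = 8.544
d((17, 4), (-11, 14)) = 29.7321

Closest pair: (13, 3) and (17, 4) with distance 4.1231

The closest pair is (13, 3) and (17, 4) with Euclidean distance 4.1231. For 6 points, brute-force pairwise comparison is shown above. For large n, the divide-and-conquer algorithm (sort by x, recurse on halves, check the dividing strip) achieves O(n log n).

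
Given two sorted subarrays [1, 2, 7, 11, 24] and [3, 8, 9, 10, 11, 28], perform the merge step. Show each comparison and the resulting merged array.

Merging process:

Compare 1 vs 3: take 1 from left. Merged: [1]
Compare 2 vs 3: take 2 from left. Merged: [1, 2]
Compare 7 vs 3: take 3 from right. Merged: [1, 2, 3]
Compare 7 vs 8: take 7 from left. Merged: [1, 2, 3, 7]
Compare 11 vs 8: take 8 from right. Merged: [1, 2, 3, 7, 8]
Compare 11 vs 9: take 9 from right. Merged: [1, 2, 3, 7, 8, 9]
Compare 11 vs 10: take 10 from right. Merged: [1, 2, 3, 7, 8, 9, 10]
Compare 11 vs 11: take 11 from left. Merged: [1, 2, 3, 7, 8, 9, 10, 11]
Compare 24 vs 11: take 11 from right. Merged: [1, 2, 3, 7, 8, 9, 10, 11, 11]
Compare 24 vs 28: take 24 from left. Merged: [1, 2, 3, 7, 8, 9, 10, 11, 11, 24]
Append remaining from right: [28]. Merged: [1, 2, 3, 7, 8, 9, 10, 11, 11, 24, 28]

Final merged array: [1, 2, 3, 7, 8, 9, 10, 11, 11, 24, 28]
Total comparisons: 10

The merged array is [1, 2, 3, 7, 8, 9, 10, 11, 11, 24, 28], requiring 10 comparisons. The merge step runs in O(n) time where n is the total number of elements.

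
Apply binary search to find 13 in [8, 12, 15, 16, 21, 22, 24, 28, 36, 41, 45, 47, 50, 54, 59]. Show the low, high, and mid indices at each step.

Binary search for 13 in [8, 12, 15, 16, 21, 22, 24, 28, 36, 41, 45, 47, 50, 54, 59]:

lo=0, hi=14, mid=7, arr[mid]=28 -> 28 > 13, search left half
lo=0, hi=6, mid=3, arr[mid]=16 -> 16 > 13, search left half
lo=0, hi=2, mid=1, arr[mid]=12 -> 12 < 13, search right half
lo=2, hi=2, mid=2, arr[mid]=15 -> 15 > 13, search left half
lo=2 > hi=1, target 13 not found

Binary search determines that 13 is not in the array after 4 comparisons. The search space was exhausted without finding the target.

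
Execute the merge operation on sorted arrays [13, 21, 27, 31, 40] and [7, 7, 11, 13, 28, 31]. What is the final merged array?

Merging process:

Compare 13 vs 7: take 7 from right. Merged: [7]
Compare 13 vs 7: take 7 from right. Merged: [7, 7]
Compare 13 vs 11: take 11 from right. Merged: [7, 7, 11]
Compare 13 vs 13: take 13 from left. Merged: [7, 7, 11, 13]
Compare 21 vs 13: take 13 from right. Merged: [7, 7, 11, 13, 13]
Compare 21 vs 28: take 21 from left. Merged: [7, 7, 11, 13, 13, 21]
Compare 27 vs 28: take 27 from left. Merged: [7, 7, 11, 13, 13, 21, 27]
Compare 31 vs 28: take 28 from right. Merged: [7, 7, 11, 13, 13, 21, 27, 28]
Compare 31 vs 31: take 31 from left. Merged: [7, 7, 11, 13, 13, 21, 27, 28, 31]
Compare 40 vs 31: take 31 from right. Merged: [7, 7, 11, 13, 13, 21, 27, 28, 31, 31]
Append remaining from left: [40]. Merged: [7, 7, 11, 13, 13, 21, 27, 28, 31, 31, 40]

Final merged array: [7, 7, 11, 13, 13, 21, 27, 28, 31, 31, 40]
Total comparisons: 10

The merged array is [7, 7, 11, 13, 13, 21, 27, 28, 31, 31, 40], requiring 10 comparisons. The merge step runs in O(n) time where n is the total number of elements.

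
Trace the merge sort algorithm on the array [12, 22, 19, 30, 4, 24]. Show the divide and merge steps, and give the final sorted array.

Merge sort trace:

Split: [12, 22, 19, 30, 4, 24] -> [12, 22, 19] and [30, 4, 24]
  Split: [12, 22, 19] -> [12] and [22, 19]
    Split: [22, 19] -> [22] and [19]
    Merge: [22] + [19] -> [19, 22]
  Merge: [12] + [19, 22] -> [12, 19, 22]
  Split: [30, 4, 24] -> [30] and [4, 24]
    Split: [4, 24] -> [4] and [24]
    Merge: [4] + [24] -> [4, 24]
  Merge: [30] + [4, 24] -> [4, 24, 30]
Merge: [12, 19, 22] + [4, 24, 30] -> [4, 12, 19, 22, 24, 30]

Final sorted array: [4, 12, 19, 22, 24, 30]

The merge sort proceeds by recursively splitting the array and merging sorted halves.
After all merges, the sorted array is [4, 12, 19, 22, 24, 30].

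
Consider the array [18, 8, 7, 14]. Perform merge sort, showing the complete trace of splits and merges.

Merge sort trace:

Split: [18, 8, 7, 14] -> [18, 8] and [7, 14]
  Split: [18, 8] -> [18] and [8]
  Merge: [18] + [8] -> [8, 18]
  Split: [7, 14] -> [7] and [14]
  Merge: [7] + [14] -> [7, 14]
Merge: [8, 18] + [7, 14] -> [7, 8, 14, 18]

Final sorted array: [7, 8, 14, 18]

The merge sort proceeds by recursively splitting the array and merging sorted halves.
After all merges, the sorted array is [7, 8, 14, 18].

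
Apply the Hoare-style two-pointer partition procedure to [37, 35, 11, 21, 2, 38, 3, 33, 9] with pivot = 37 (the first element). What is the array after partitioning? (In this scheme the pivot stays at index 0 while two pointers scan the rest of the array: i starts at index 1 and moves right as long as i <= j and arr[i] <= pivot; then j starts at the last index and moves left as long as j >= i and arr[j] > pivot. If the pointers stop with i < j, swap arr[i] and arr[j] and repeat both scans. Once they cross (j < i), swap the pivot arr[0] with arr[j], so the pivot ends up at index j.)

Hoare-style two-pointer partition with pivot = 37:

Initial array: [37, 35, 11, 21, 2, 38, 3, 33, 9]

Pointers start at i = 1, j = 8.
i stops at index 5 (arr[5]=38 > 37), j stops at index 8 (arr[8]=9 <= 37): swap arr[5] and arr[8], array becomes [37, 35, 11, 21, 2, 9, 3, 33, 38]
i ends at 8, j ends at 7: the pointers have crossed (j < i), so scanning stops.

Swap pivot arr[0] with arr[7] to place pivot at position 7: [33, 35, 11, 21, 2, 9, 3, 37, 38]
Pivot position: 7

After partitioning with pivot 37, the array becomes [33, 35, 11, 21, 2, 9, 3, 37, 38]. The pivot is placed at index 7. All elements to the left of the pivot are <= 37, and all elements to the right are > 37.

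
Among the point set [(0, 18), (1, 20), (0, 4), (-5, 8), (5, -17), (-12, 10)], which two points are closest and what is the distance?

Computing all pairwise distances among 6 points:

d((0, 18), (1, 20)) = 2.2361 <-- minimum
d((0, 18), (0, 4)) = 14.0
d((0, 18), (-5, 8)) = 11.1803
d((0, 18), (5, -17)) = 35.3553
d((0, 18), (-12, 10)) = 14.4222
d((1, 20), (0, 4)) = 16.0312
d((1, 20), (-5, 8)) = 13.4164
d((1, 20), (5, -17)) = 37.2156
d((1, 20), (-12, 10)) = 16.4012
d((0, 4), (-5, 8)) = 6.4031
d((0, 4), (5, -17)) = 21.587
d((0, 4), (-12, 10)) = 13.4164
d((-5, 8), (5, -17)) = 26.9258
d((-5, 8), (-12, 10)) = 7.2801
d((5, -17), (-12, 10)) = 31.9061

Closest pair: (0, 18) and (1, 20) with distance 2.2361

The closest pair is (0, 18) and (1, 20) with Euclidean distance 2.2361. For 6 points, brute-force pairwise comparison is shown above. For large n, the divide-and-conquer algorithm (sort by x, recurse on halves, check the dividing strip) achieves O(n log n).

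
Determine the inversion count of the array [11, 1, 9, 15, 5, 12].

Finding inversions in [11, 1, 9, 15, 5, 12]:

(0, 1): arr[0]=11 > arr[1]=1
(0, 2): arr[0]=11 > arr[2]=9
(0, 4): arr[0]=11 > arr[4]=5
(2, 4): arr[2]=9 > arr[4]=5
(3, 4): arr[3]=15 > arr[4]=5
(3, 5): arr[3]=15 > arr[5]=12

Total inversions: 6

The array has 6 inversion(s): (0,1), (0,2), (0,4), (2,4), (3,4), (3,5). Each pair (i,j) satisfies i < j and arr[i] > arr[j].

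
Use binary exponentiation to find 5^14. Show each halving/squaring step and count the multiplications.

Computing 5^14 by squaring (build up from 5^1; each line after the first costs one multiplication):

5^1 = 5
5^2 = (5^1)^2 = 5^2 = 25
5^3 = 5 * 5^2 = 5 * 25 = 125
5^6 = (5^3)^2 = 125^2 = 15625
5^7 = 5 * 5^6 = 5 * 15625 = 78125
5^14 = (5^7)^2 = 78125^2 = 6103515625

Result: 6103515625
Multiplications needed: 5 (5 lines after 5^1)

5^14 = 6103515625. Using exponentiation by squaring, this requires 5 multiplications. The key idea: if the exponent is even, square the half-power; if odd, multiply by the base once.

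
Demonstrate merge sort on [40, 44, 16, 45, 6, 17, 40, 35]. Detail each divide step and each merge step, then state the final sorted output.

Merge sort trace:

Split: [40, 44, 16, 45, 6, 17, 40, 35] -> [40, 44, 16, 45] and [6, 17, 40, 35]
  Split: [40, 44, 16, 45] -> [40, 44] and [16, 45]
    Split: [40, 44] -> [40] and [44]
    Merge: [40] + [44] -> [40, 44]
    Split: [16, 45] -> [16] and [45]
    Merge: [16] + [45] -> [16, 45]
  Merge: [40, 44] + [16, 45] -> [16, 40, 44, 45]
  Split: [6, 17, 40, 35] -> [6, 17] and [40, 35]
    Split: [6, 17] -> [6] and [17]
    Merge: [6] + [17] -> [6, 17]
    Split: [40, 35] -> [40] and [35]
    Merge: [40] + [35] -> [35, 40]
  Merge: [6, 17] + [35, 40] -> [6, 17, 35, 40]
Merge: [16, 40, 44, 45] + [6, 17, 35, 40] -> [6, 16, 17, 35, 40, 40, 44, 45]

Final sorted array: [6, 16, 17, 35, 40, 40, 44, 45]

The merge sort proceeds by recursively splitting the array and merging sorted halves.
After all merges, the sorted array is [6, 16, 17, 35, 40, 40, 44, 45].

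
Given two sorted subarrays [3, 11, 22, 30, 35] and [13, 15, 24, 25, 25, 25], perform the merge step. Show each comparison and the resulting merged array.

Merging process:

Compare 3 vs 13: take 3 from left. Merged: [3]
Compare 11 vs 13: take 11 from left. Merged: [3, 11]
Compare 22 vs 13: take 13 from right. Merged: [3, 11, 13]
Compare 22 vs 15: take 15 from right. Merged: [3, 11, 13, 15]
Compare 22 vs 24: take 22 from left. Merged: [3, 11, 13, 15, 22]
Compare 30 vs 24: take 24 from right. Merged: [3, 11, 13, 15, 22, 24]
Compare 30 vs 25: take 25 from right. Merged: [3, 11, 13, 15, 22, 24, 25]
Compare 30 vs 25: take 25 from right. Merged: [3, 11, 13, 15, 22, 24, 25, 25]
Compare 30 vs 25: take 25 from right. Merged: [3, 11, 13, 15, 22, 24, 25, 25, 25]
Append remaining from left: [30, 35]. Merged: [3, 11, 13, 15, 22, 24, 25, 25, 25, 30, 35]

Final merged array: [3, 11, 13, 15, 22, 24, 25, 25, 25, 30, 35]
Total comparisons: 9

The merged array is [3, 11, 13, 15, 22, 24, 25, 25, 25, 30, 35], requiring 9 comparisons. The merge step runs in O(n) time where n is the total number of elements.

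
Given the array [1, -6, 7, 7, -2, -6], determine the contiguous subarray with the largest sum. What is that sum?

Using Kadane's algorithm on [1, -6, 7, 7, -2, -6]:

Scanning through the array:
Position 1 (value -6): max_ending_here = -5, max_so_far = 1
Position 2 (value 7): max_ending_here = 7, max_so_far = 7
Position 3 (value 7): max_ending_here = 14, max_so_far = 14
Position 4 (value -2): max_ending_here = 12, max_so_far = 14
Position 5 (value -6): max_ending_here = 6, max_so_far = 14

Maximum subarray: [7, 7]
Maximum sum: 14

The maximum subarray is [7, 7] with sum 14. This subarray runs from index 2 to index 3.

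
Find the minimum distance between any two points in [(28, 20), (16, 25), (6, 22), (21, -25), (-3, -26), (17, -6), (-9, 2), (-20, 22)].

Computing all pairwise distances among 8 points:

d((28, 20), (16, 25)) = 13.0
d((28, 20), (6, 22)) = 22.0907
d((28, 20), (21, -25)) = 45.5412
d((28, 20), (-3, -26)) = 55.4707
d((28, 20), (17, -6)) = 28.2312
d((28, 20), (-9, 2)) = 41.1461
d((28, 20), (-20, 22)) = 48.0416
d((16, 25), (6, 22)) = 10.4403 <-- minimum
d((16, 25), (21, -25)) = 50.2494
d((16, 25), (-3, -26)) = 54.4243
d((16, 25), (17, -6)) = 31.0161
d((16, 25), (-9, 2)) = 33.9706
d((16, 25), (-20, 22)) = 36.1248
d((6, 22), (21, -25)) = 49.3356
d((6, 22), (-3, -26)) = 48.8365
d((6, 22), (17, -6)) = 30.0832
d((6, 22), (-9, 2)) = 25.0
d((6, 22), (-20, 22)) = 26.0
d((21, -25), (-3, -26)) = 24.0208
d((21, -25), (17, -6)) = 19.4165
d((21, -25), (-9, 2)) = 40.3609
d((21, -25), (-20, 22)) = 62.3699
d((-3, -26), (17, -6)) = 28.2843
d((-3, -26), (-9, 2)) = 28.6356
d((-3, -26), (-20, 22)) = 50.9215
d((17, -6), (-9, 2)) = 27.2029
d((17, -6), (-20, 22)) = 46.4004
d((-9, 2), (-20, 22)) = 22.8254

Closest pair: (16, 25) and (6, 22) with distance 10.4403

The closest pair is (16, 25) and (6, 22) with Euclidean distance 10.4403. For 8 points, brute-force pairwise comparison is shown above. For large n, the divide-and-conquer algorithm (sort by x, recurse on halves, check the dividing strip) achieves O(n log n).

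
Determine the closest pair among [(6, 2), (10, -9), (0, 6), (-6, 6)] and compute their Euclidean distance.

Computing all pairwise distances among 4 points:

d((6, 2), (10, -9)) = 11.7047
d((6, 2), (0, 6)) = 7.2111
d((6, 2), (-6, 6)) = 12.6491
d((10, -9), (0, 6)) = 18.0278
d((10, -9), (-6, 6)) = 21.9317
d((0, 6), (-6, 6)) = 6.0 <-- minimum

Closest pair: (0, 6) and (-6, 6) with distance 6.0

The closest pair is (0, 6) and (-6, 6) with Euclidean distance 6.0. For 4 points, brute-force pairwise comparison is shown above. For large n, the divide-and-conquer algorithm (sort by x, recurse on halves, check the dividing strip) achieves O(n log n).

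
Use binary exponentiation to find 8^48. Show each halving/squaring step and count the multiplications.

Computing 8^48 by squaring (build up from 8^1; each line after the first costs one multiplication):

8^1 = 8
8^2 = (8^1)^2 = 8^2 = 64
8^3 = 8 * 8^2 = 8 * 64 = 512
8^6 = (8^3)^2 = 512^2 = 262144
8^12 = (8^6)^2 = 262144^2 = 68719476736
8^24 = (8^12)^2 = 68719476736^2 = 4722366482869645213696
8^48 = (8^24)^2 = 4722366482869645213696^2 = 22300745198530623141535718272648361505980416

Result: 22300745198530623141535718272648361505980416
Multiplications needed: 6 (6 lines after 8^1)

8^48 = 22300745198530623141535718272648361505980416. Using exponentiation by squaring, this requires 6 multiplications. The key idea: if the exponent is even, square the half-power; if odd, multiply by the base once.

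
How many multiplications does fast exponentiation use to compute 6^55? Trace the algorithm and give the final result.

Computing 6^55 by squaring (build up from 6^1; each line after the first costs one multiplication):

6^1 = 6
6^2 = (6^1)^2 = 6^2 = 36
6^3 = 6 * 6^2 = 6 * 36 = 216
6^6 = (6^3)^2 = 216^2 = 46656
6^12 = (6^6)^2 = 46656^2 = 2176782336
6^13 = 6 * 6^12 = 6 * 2176782336 = 13060694016
6^26 = (6^13)^2 = 13060694016^2 = 170581728179578208256
6^27 = 6 * 6^26 = 6 * 170581728179578208256 = 1023490369077469249536
6^54 = (6^27)^2 = 1023490369077469249536^2 = 1047532535594334222593508922191671036215296
6^55 = 6 * 6^54 = 6 * 1047532535594334222593508922191671036215296 = 6285195213566005335561053533150026217291776

Result: 6285195213566005335561053533150026217291776
Multiplications needed: 9 (9 lines after 6^1)

6^55 = 6285195213566005335561053533150026217291776. Using exponentiation by squaring, this requires 9 multiplications. The key idea: if the exponent is even, square the half-power; if odd, multiply by the base once.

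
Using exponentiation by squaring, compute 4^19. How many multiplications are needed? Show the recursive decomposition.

Computing 4^19 by squaring (build up from 4^1; each line after the first costs one multiplication):

4^1 = 4
4^2 = (4^1)^2 = 4^2 = 16
4^4 = (4^2)^2 = 16^2 = 256
4^8 = (4^4)^2 = 256^2 = 65536
4^9 = 4 * 4^8 = 4 * 65536 = 262144
4^18 = (4^9)^2 = 262144^2 = 68719476736
4^19 = 4 * 4^18 = 4 * 68719476736 = 274877906944

Result: 274877906944
Multiplications needed: 6 (6 lines after 4^1)

4^19 = 274877906944. Using exponentiation by squaring, this requires 6 multiplications. The key idea: if the exponent is even, square the half-power; if odd, multiply by the base once.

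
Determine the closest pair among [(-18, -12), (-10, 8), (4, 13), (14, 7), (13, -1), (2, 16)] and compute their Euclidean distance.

Computing all pairwise distances among 6 points:

d((-18, -12), (-10, 8)) = 21.5407
d((-18, -12), (4, 13)) = 33.3017
d((-18, -12), (14, 7)) = 37.2156
d((-18, -12), (13, -1)) = 32.8938
d((-18, -12), (2, 16)) = 34.4093
d((-10, 8), (4, 13)) = 14.8661
d((-10, 8), (14, 7)) = 24.0208
d((-10, 8), (13, -1)) = 24.6982
d((-10, 8), (2, 16)) = 14.4222
d((4, 13), (14, 7)) = 11.6619
d((4, 13), (13, -1)) = 16.6433
d((4, 13), (2, 16)) = 3.6056 <-- minimum
d((14, 7), (13, -1)) = 8.0623
d((14, 7), (2, 16)) = 15.0
d((13, -1), (2, 16)) = 20.2485

Closest pair: (4, 13) and (2, 16) with distance 3.6056

The closest pair is (4, 13) and (2, 16) with Euclidean distance 3.6056. For 6 points, brute-force pairwise comparison is shown above. For large n, the divide-and-conquer algorithm (sort by x, recurse on halves, check the dividing strip) achieves O(n log n).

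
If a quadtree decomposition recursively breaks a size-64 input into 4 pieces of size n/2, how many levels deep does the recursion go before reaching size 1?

For divide and conquer with division factor 2:

Problem sizes at each level:
Level 0: 64
Level 1: 32
Level 2: 16
Level 3: 8
Level 4: 4
Level 5: 2
Level 6: 1

The root is level 0 and the size-1 base case is level 6 (the tree spans levels 0 through 6, i.e. 7 levels counting the root), so the depth is the number of divisions: log_2(64) = 6

The recursion tree depth is log_2(64) = 6. At each level, the problem size is divided by 2, so it takes 6 divisions to reduce to a base case of size 1. The algorithm makes 4 recursive calls at each level.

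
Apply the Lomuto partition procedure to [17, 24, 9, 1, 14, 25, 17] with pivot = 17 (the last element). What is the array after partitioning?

Lomuto partition with pivot = 17:

Initial array: [17, 24, 9, 1, 14, 25, 17]

arr[0]=17 <= 17: swap with position 0, array becomes [17, 24, 9, 1, 14, 25, 17]
arr[1]=24 > 17: no swap
arr[2]=9 <= 17: swap with position 1, array becomes [17, 9, 24, 1, 14, 25, 17]
arr[3]=1 <= 17: swap with position 2, array becomes [17, 9, 1, 24, 14, 25, 17]
arr[4]=14 <= 17: swap with position 3, array becomes [17, 9, 1, 14, 24, 25, 17]
arr[5]=25 > 17: no swap

Place pivot at position 4: [17, 9, 1, 14, 17, 25, 24]
Pivot position: 4

After partitioning with pivot 17, the array becomes [17, 9, 1, 14, 17, 25, 24]. The pivot is placed at index 4. All elements to the left of the pivot are <= 17, and all elements to the right are > 17.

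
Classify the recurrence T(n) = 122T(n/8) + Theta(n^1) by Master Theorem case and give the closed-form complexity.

Master Theorem for T(n) = 122T(n/8) + O(n^1):

a = 122, b = 8, c = 1
log_b(a) = log_8(122) = 2.3102

Case 1: c = 1 < log_8(122) = 2.3102
T(n) = O(n^(log_8 122))

For T(n) = 122T(n/8) + O(n^1): log_8(122) = 2.3102. This is Case 1 of the Master Theorem (c < log_b(a), work dominated by leaves), giving O(n^(log_8 122)).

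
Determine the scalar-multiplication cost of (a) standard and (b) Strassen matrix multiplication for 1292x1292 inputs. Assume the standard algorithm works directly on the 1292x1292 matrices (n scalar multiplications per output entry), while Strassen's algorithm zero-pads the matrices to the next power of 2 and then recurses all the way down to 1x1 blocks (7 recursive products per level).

Matrix multiplication for 1292x1292 matrices:

Strassen's algorithm requires power-of-2 dimensions. Pad 1292x1292 to 2048x2048 (next power of 2).

Standard algorithm: 1292^3 = 2156689088 multiplications
Strassen's algorithm: 7^(log2(2048)) = 7^11 = 1977326743 multiplications
Savings: 2156689088 - 1977326743 = 179362345 multiplications

Standard: 2156689088 multiplications (1292^3). Strassen: 1977326743 multiplications (7^11, after padding to 2048x2048). Strassen reduces 8 recursive multiplications to 7 at each level.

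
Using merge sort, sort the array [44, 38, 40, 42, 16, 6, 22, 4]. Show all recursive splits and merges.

Merge sort trace:

Split: [44, 38, 40, 42, 16, 6, 22, 4] -> [44, 38, 40, 42] and [16, 6, 22, 4]
  Split: [44, 38, 40, 42] -> [44, 38] and [40, 42]
    Split: [44, 38] -> [44] and [38]
    Merge: [44] + [38] -> [38, 44]
    Split: [40, 42] -> [40] and [42]
    Merge: [40] + [42] -> [40, 42]
  Merge: [38, 44] + [40, 42] -> [38, 40, 42, 44]
  Split: [16, 6, 22, 4] -> [16, 6] and [22, 4]
    Split: [16, 6] -> [16] and [6]
    Merge: [16] + [6] -> [6, 16]
    Split: [22, 4] -> [22] and [4]
    Merge: [22] + [4] -> [4, 22]
  Merge: [6, 16] + [4, 22] -> [4, 6, 16, 22]
Merge: [38, 40, 42, 44] + [4, 6, 16, 22] -> [4, 6, 16, 22, 38, 40, 42, 44]

Final sorted array: [4, 6, 16, 22, 38, 40, 42, 44]

The merge sort proceeds by recursively splitting the array and merging sorted halves.
After all merges, the sorted array is [4, 6, 16, 22, 38, 40, 42, 44].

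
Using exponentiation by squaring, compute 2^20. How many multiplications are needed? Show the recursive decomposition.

Computing 2^20 by squaring (build up from 2^1; each line after the first costs one multiplication):

2^1 = 2
2^2 = (2^1)^2 = 2^2 = 4
2^4 = (2^2)^2 = 4^2 = 16
2^5 = 2 * 2^4 = 2 * 16 = 32
2^10 = (2^5)^2 = 32^2 = 1024
2^20 = (2^10)^2 = 1024^2 = 1048576

Result: 1048576
Multiplications needed: 5 (5 lines after 2^1)

2^20 = 1048576. Using exponentiation by squaring, this requires 5 multiplications. The key idea: if the exponent is even, square the half-power; if odd, multiply by the base once.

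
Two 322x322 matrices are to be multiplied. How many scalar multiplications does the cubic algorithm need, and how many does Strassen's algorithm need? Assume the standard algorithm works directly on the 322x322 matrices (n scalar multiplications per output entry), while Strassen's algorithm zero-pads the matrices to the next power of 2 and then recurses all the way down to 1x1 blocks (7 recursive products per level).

Matrix multiplication for 322x322 matrices:

Strassen's algorithm requires power-of-2 dimensions. Pad 322x322 to 512x512 (next power of 2).

Standard algorithm: 322^3 = 33386248 multiplications
Strassen's algorithm: 7^(log2(512)) = 7^9 = 40353607 multiplications
Difference: 33386248 - 40353607 = -6967359 (Strassen uses MORE here due to padding overhead — for small or just-over-power-of-2 n, padding can outweigh the per-level savings)

Standard: 33386248 multiplications (322^3). Strassen: 40353607 multiplications (7^9, after padding to 512x512). Strassen reduces 8 recursive multiplications to 7 at each level.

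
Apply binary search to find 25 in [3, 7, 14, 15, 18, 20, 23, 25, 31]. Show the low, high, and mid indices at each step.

Binary search for 25 in [3, 7, 14, 15, 18, 20, 23, 25, 31]:

lo=0, hi=8, mid=4, arr[mid]=18 -> 18 < 25, search right half
lo=5, hi=8, mid=6, arr[mid]=23 -> 23 < 25, search right half
lo=7, hi=8, mid=7, arr[mid]=25 -> Found target at index 7!

Binary search finds 25 at index 7 after 3 comparisons. The search repeatedly halves the search space by comparing with the middle element.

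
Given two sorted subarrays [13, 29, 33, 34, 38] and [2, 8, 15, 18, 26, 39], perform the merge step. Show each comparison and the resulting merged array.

Merging process:

Compare 13 vs 2: take 2 from right. Merged: [2]
Compare 13 vs 8: take 8 from right. Merged: [2, 8]
Compare 13 vs 15: take 13 from left. Merged: [2, 8, 13]
Compare 29 vs 15: take 15 from right. Merged: [2, 8, 13, 15]
Compare 29 vs 18: take 18 from right. Merged: [2, 8, 13, 15, 18]
Compare 29 vs 26: take 26 from right. Merged: [2, 8, 13, 15, 18, 26]
Compare 29 vs 39: take 29 from left. Merged: [2, 8, 13, 15, 18, 26, 29]
Compare 33 vs 39: take 33 from left. Merged: [2, 8, 13, 15, 18, 26, 29, 33]
Compare 34 vs 39: take 34 from left. Merged: [2, 8, 13, 15, 18, 26, 29, 33, 34]
Compare 38 vs 39: take 38 from left. Merged: [2, 8, 13, 15, 18, 26, 29, 33, 34, 38]
Append remaining from right: [39]. Merged: [2, 8, 13, 15, 18, 26, 29, 33, 34, 38, 39]

Final merged array: [2, 8, 13, 15, 18, 26, 29, 33, 34, 38, 39]
Total comparisons: 10

The merged array is [2, 8, 13, 15, 18, 26, 29, 33, 34, 38, 39], requiring 10 comparisons. The merge step runs in O(n) time where n is the total number of elements.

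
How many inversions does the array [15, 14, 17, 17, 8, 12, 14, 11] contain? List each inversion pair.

Finding inversions in [15, 14, 17, 17, 8, 12, 14, 11]:

(0, 1): arr[0]=15 > arr[1]=14
(0, 4): arr[0]=15 > arr[4]=8
(0, 5): arr[0]=15 > arr[5]=12
(0, 6): arr[0]=15 > arr[6]=14
(0, 7): arr[0]=15 > arr[7]=11
(1, 4): arr[1]=14 > arr[4]=8
(1, 5): arr[1]=14 > arr[5]=12
(1, 7): arr[1]=14 > arr[7]=11
(2, 4): arr[2]=17 > arr[4]=8
(2, 5): arr[2]=17 > arr[5]=12
(2, 6): arr[2]=17 > arr[6]=14
(2, 7): arr[2]=17 > arr[7]=11
(3, 4): arr[3]=17 > arr[4]=8
(3, 5): arr[3]=17 > arr[5]=12
(3, 6): arr[3]=17 > arr[6]=14
(3, 7): arr[3]=17 > arr[7]=11
(5, 7): arr[5]=12 > arr[7]=11
(6, 7): arr[6]=14 > arr[7]=11

Total inversions: 18

The array has 18 inversion(s): (0,1), (0,4), (0,5), (0,6), (0,7), (1,4), (1,5), (1,7), (2,4), (2,5), (2,6), (2,7), (3,4), (3,5), (3,6), (3,7), (5,7), (6,7). Each pair (i,j) satisfies i < j and arr[i] > arr[j].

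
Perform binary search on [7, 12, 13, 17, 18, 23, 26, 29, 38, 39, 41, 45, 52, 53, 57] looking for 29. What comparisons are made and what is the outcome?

Binary search for 29 in [7, 12, 13, 17, 18, 23, 26, 29, 38, 39, 41, 45, 52, 53, 57]:

lo=0, hi=14, mid=7, arr[mid]=29 -> Found target at index 7!

Binary search finds 29 at index 7 after 1 comparisons. The search repeatedly halves the search space by comparing with the middle element.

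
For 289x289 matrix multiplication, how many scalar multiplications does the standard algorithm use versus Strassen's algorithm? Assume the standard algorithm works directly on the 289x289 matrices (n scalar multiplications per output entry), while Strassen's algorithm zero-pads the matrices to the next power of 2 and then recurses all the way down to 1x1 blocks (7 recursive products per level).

Matrix multiplication for 289x289 matrices:

Strassen's algorithm requires power-of-2 dimensions. Pad 289x289 to 512x512 (next power of 2).

Standard algorithm: 289^3 = 24137569 multiplications
Strassen's algorithm: 7^(log2(512)) = 7^9 = 40353607 multiplications
Difference: 24137569 - 40353607 = -16216038 (Strassen uses MORE here due to padding overhead — for small or just-over-power-of-2 n, padding can outweigh the per-level savings)

Standard: 24137569 multiplications (289^3). Strassen: 40353607 multiplications (7^9, after padding to 512x512). Strassen reduces 8 recursive multiplications to 7 at each level.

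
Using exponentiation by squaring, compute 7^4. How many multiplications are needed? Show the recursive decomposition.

Computing 7^4 by squaring (build up from 7^1; each line after the first costs one multiplication):

7^1 = 7
7^2 = (7^1)^2 = 7^2 = 49
7^4 = (7^2)^2 = 49^2 = 2401

Result: 2401
Multiplications needed: 2 (2 lines after 7^1)

7^4 = 2401. Using exponentiation by squaring, this requires 2 multiplications. The key idea: if the exponent is even, square the half-power; if odd, multiply by the base once.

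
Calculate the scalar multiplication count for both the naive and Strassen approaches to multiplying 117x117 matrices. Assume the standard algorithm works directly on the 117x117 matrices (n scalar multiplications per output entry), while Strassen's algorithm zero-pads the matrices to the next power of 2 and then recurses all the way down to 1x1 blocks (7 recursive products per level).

Matrix multiplication for 117x117 matrices:

Strassen's algorithm requires power-of-2 dimensions. Pad 117x117 to 128x128 (next power of 2).

Standard algorithm: 117^3 = 1601613 multiplications
Strassen's algorithm: 7^(log2(128)) = 7^7 = 823543 multiplications
Savings: 1601613 - 823543 = 778070 multiplications

Standard: 1601613 multiplications (117^3). Strassen: 823543 multiplications (7^7, after padding to 128x128). Strassen reduces 8 recursive multiplications to 7 at each level.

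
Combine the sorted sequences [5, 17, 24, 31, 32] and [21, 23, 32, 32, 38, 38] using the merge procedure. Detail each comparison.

Merging process:

Compare 5 vs 21: take 5 from left. Merged: [5]
Compare 17 vs 21: take 17 from left. Merged: [5, 17]
Compare 24 vs 21: take 21 from right. Merged: [5, 17, 21]
Compare 24 vs 23: take 23 from right. Merged: [5, 17, 21, 23]
Compare 24 vs 32: take 24 from left. Merged: [5, 17, 21, 23, 24]
Compare 31 vs 32: take 31 from left. Merged: [5, 17, 21, 23, 24, 31]
Compare 32 vs 32: take 32 from left. Merged: [5, 17, 21, 23, 24, 31, 32]
Append remaining from right: [32, 32, 38, 38]. Merged: [5, 17, 21, 23, 24, 31, 32, 32, 32, 38, 38]

Final merged array: [5, 17, 21, 23, 24, 31, 32, 32, 32, 38, 38]
Total comparisons: 7

The merged array is [5, 17, 21, 23, 24, 31, 32, 32, 32, 38, 38], requiring 7 comparisons. The merge step runs in O(n) time where n is the total number of elements.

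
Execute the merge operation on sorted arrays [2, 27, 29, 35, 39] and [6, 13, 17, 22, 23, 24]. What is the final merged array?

Merging process:

Compare 2 vs 6: take 2 from left. Merged: [2]
Compare 27 vs 6: take 6 from right. Merged: [2, 6]
Compare 27 vs 13: take 13 from right. Merged: [2, 6, 13]
Compare 27 vs 17: take 17 from right. Merged: [2, 6, 13, 17]
Compare 27 vs 22: take 22 from right. Merged: [2, 6, 13, 17, 22]
Compare 27 vs 23: take 23 from right. Merged: [2, 6, 13, 17, 22, 23]
Compare 27 vs 24: take 24 from right. Merged: [2, 6, 13, 17, 22, 23, 24]
Append remaining from left: [27, 29, 35, 39]. Merged: [2, 6, 13, 17, 22, 23, 24, 27, 29, 35, 39]

Final merged array: [2, 6, 13, 17, 22, 23, 24, 27, 29, 35, 39]
Total comparisons: 7

The merged array is [2, 6, 13, 17, 22, 23, 24, 27, 29, 35, 39], requiring 7 comparisons. The merge step runs in O(n) time where n is the total number of elements.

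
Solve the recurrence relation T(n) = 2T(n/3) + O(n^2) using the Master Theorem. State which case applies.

Master Theorem for T(n) = 2T(n/3) + O(n^2):

a = 2, b = 3, c = 2
log_b(a) = log_3(2) = 0.6309

Case 3: c = 2 > log_3(2) = 0.6309
T(n) = O(n^2) = O(n^2)

For T(n) = 2T(n/3) + O(n^2): log_3(2) = 0.6309. This is Case 3 of the Master Theorem (c > log_b(a), work dominated by root), giving O(n^2).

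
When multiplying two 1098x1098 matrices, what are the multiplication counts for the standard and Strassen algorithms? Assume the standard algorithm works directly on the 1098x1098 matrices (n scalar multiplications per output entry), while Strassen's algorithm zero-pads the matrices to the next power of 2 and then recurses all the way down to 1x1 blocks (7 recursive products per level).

Matrix multiplication for 1098x1098 matrices:

Strassen's algorithm requires power-of-2 dimensions. Pad 1098x1098 to 2048x2048 (next power of 2).

Standard algorithm: 1098^3 = 1323753192 multiplications
Strassen's algorithm: 7^(log2(2048)) = 7^11 = 1977326743 multiplications
Difference: 1323753192 - 1977326743 = -653573551 (Strassen uses MORE here due to padding overhead — for small or just-over-power-of-2 n, padding can outweigh the per-level savings)

Standard: 1323753192 multiplications (1098^3). Strassen: 1977326743 multiplications (7^11, after padding to 2048x2048). Strassen reduces 8 recursive multiplications to 7 at each level.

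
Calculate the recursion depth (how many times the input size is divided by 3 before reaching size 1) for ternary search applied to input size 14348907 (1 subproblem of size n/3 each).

For divide and conquer with division factor 3:

Problem sizes at each level:
Level 0: 14348907
Level 1: 4782969
Level 2: 1594323
Level 3: 531441
Level 4: 177147
Level 5: 59049
Level 6: 19683
Level 7: 6561
Level 8: 2187
Level 9: 729
Level 10: 243
Level 11: 81
Level 12: 27
Level 13: 9
Level 14: 3
Level 15: 1

The root is level 0 and the size-1 base case is level 15 (the tree spans levels 0 through 15, i.e. 16 levels counting the root), so the depth is the number of divisions: log_3(14348907) = 15

The recursion tree depth is log_3(14348907) = 15. At each level, the problem size is divided by 3, so it takes 15 divisions to reduce to a base case of size 1. The algorithm makes 1 recursive call at each level.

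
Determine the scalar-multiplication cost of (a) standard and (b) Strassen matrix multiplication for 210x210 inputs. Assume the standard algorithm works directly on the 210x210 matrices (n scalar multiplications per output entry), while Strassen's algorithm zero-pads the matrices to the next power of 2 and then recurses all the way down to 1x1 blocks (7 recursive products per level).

Matrix multiplication for 210x210 matrices:

Strassen's algorithm requires power-of-2 dimensions. Pad 210x210 to 256x256 (next power of 2).

Standard algorithm: 210^3 = 9261000 multiplications
Strassen's algorithm: 7^(log2(256)) = 7^8 = 5764801 multiplications
Savings: 9261000 - 5764801 = 3496199 multiplications

Standard: 9261000 multiplications (210^3). Strassen: 5764801 multiplications (7^8, after padding to 256x256). Strassen reduces 8 recursive multiplications to 7 at each level.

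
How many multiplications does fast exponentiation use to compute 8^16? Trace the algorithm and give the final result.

Computing 8^16 by squaring (build up from 8^1; each line after the first costs one multiplication):

8^1 = 8
8^2 = (8^1)^2 = 8^2 = 64
8^4 = (8^2)^2 = 64^2 = 4096
8^8 = (8^4)^2 = 4096^2 = 16777216
8^16 = (8^8)^2 = 16777216^2 = 281474976710656

Result: 281474976710656
Multiplications needed: 4 (4 lines after 8^1)

8^16 = 281474976710656. Using exponentiation by squaring, this requires 4 multiplications. The key idea: if the exponent is even, square the half-power; if odd, multiply by the base once.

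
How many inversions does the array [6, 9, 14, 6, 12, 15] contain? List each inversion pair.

Finding inversions in [6, 9, 14, 6, 12, 15]:

(1, 3): arr[1]=9 > arr[3]=6
(2, 3): arr[2]=14 > arr[3]=6
(2, 4): arr[2]=14 > arr[4]=12

Total inversions: 3

The array has 3 inversion(s): (1,3), (2,3), (2,4). Each pair (i,j) satisfies i < j and arr[i] > arr[j].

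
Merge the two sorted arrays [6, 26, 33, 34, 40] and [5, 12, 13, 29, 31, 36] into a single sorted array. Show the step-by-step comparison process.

Merging process:

Compare 6 vs 5: take 5 from right. Merged: [5]
Compare 6 vs 12: take 6 from left. Merged: [5, 6]
Compare 26 vs 12: take 12 from right. Merged: [5, 6, 12]
Compare 26 vs 13: take 13 from right. Merged: [5, 6, 12, 13]
Compare 26 vs 29: take 26 from left. Merged: [5, 6, 12, 13, 26]
Compare 33 vs 29: take 29 from right. Merged: [5, 6, 12, 13, 26, 29]
Compare 33 vs 31: take 31 from right. Merged: [5, 6, 12, 13, 26, 29, 31]
Compare 33 vs 36: take 33 from left. Merged: [5, 6, 12, 13, 26, 29, 31, 33]
Compare 34 vs 36: take 34 from left. Merged: [5, 6, 12, 13, 26, 29, 31, 33, 34]
Compare 40 vs 36: take 36 from right. Merged: [5, 6, 12, 13, 26, 29, 31, 33, 34, 36]
Append remaining from left: [40]. Merged: [5, 6, 12, 13, 26, 29, 31, 33, 34, 36, 40]

Final merged array: [5, 6, 12, 13, 26, 29, 31, 33, 34, 36, 40]
Total comparisons: 10

The merged array is [5, 6, 12, 13, 26, 29, 31, 33, 34, 36, 40], requiring 10 comparisons. The merge step runs in O(n) time where n is the total number of elements.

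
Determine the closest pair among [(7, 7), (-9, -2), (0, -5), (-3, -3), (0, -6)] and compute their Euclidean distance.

Computing all pairwise distances among 5 points:

d((7, 7), (-9, -2)) = 18.3576
d((7, 7), (0, -5)) = 13.8924
d((7, 7), (-3, -3)) = 14.1421
d((7, 7), (0, -6)) = 14.7648
d((-9, -2), (0, -5)) = 9.4868
d((-9, -2), (-3, -3)) = 6.0828
d((-9, -2), (0, -6)) = 9.8489
d((0, -5), (-3, -3)) = 3.6056
d((0, -5), (0, -6)) = 1.0 <-- minimum
d((-3, -3), (0, -6)) = 4.2426

Closest pair: (0, -5) and (0, -6) with distance 1.0

The closest pair is (0, -5) and (0, -6) with Euclidean distance 1.0. For 5 points, brute-force pairwise comparison is shown above. For large n, the divide-and-conquer algorithm (sort by x, recurse on halves, check the dividing strip) achieves O(n log n).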